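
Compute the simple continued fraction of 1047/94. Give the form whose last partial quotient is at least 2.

[11; 7, 4, 3]

1047 = 11·94 + 13
94 = 7·13 + 3
13 = 4·3 + 1
3 = 3·1 + 0  (stop)
So 1047/94 = [11; 7, 4, 3].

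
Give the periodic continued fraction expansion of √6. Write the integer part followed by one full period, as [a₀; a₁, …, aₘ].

[2; 2, 4]

a₀ = ⌊√6⌋ = 2.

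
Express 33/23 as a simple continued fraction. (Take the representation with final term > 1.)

33 = 1·23 + 10
23 = 2·10 + 3
10 = 3·3 + 1
3 = 3·1 + 0  (stop)
So 33/23 = [1; 2, 3, 3].

[1; 2, 3, 3]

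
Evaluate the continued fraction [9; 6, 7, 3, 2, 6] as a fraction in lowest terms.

18445/2013

Using pₖ = aₖpₖ₋₁ + pₖ₋₂ and qₖ = aₖqₖ₋₁ + qₖ₋₂:
  k=0: a=9, p=9, q=1
  k=1: a=6, p=55, q=6
  k=2: a=7, p=394, q=43
  k=3: a=3, p=1237, q=135
  k=4: a=2, p=2868, q=313
  k=5: a=6, p=18445, q=2013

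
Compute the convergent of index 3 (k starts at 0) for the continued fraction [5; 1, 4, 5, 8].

151/26

Using pₖ = aₖpₖ₋₁ + pₖ₋₂, qₖ = aₖqₖ₋₁ + qₖ₋₂ (with p₋₁=1, p₋₂=0, q₋₁=0, q₋₂=1):
  k=0: a=5, p=5, q=1
  k=1: a=1, p=6, q=1
  k=2: a=4, p=29, q=5
  k=3: a=5, p=151, q=26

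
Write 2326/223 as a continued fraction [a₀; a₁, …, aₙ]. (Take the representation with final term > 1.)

[10; 2, 3, 10, 3]

2326 = 10*223 + 96
223 = 2*96 + 31
96 = 3*31 + 3
31 = 10*3 + 1
3 = 3*1 + 0  (stop)
So 2326/223 = [10; 2, 3, 10, 3].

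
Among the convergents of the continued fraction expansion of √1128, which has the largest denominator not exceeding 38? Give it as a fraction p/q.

974/29

√1128 = [33; 1, 1, 2, 2, 2, 1, 1, 66, …] (period length 8).
Convergents:
  p_0/q_0 = 33/1
  p_1/q_1 = 34/1
  p_2/q_2 = 67/2
  p_3/q_3 = 168/5
  p_4/q_4 = 403/12
  p_5/q_5 = 974/29
  p_6/q_6 = 1377/41
q_5 = 29 ≤ 38 < 41 = q_6, so the answer is 974/29.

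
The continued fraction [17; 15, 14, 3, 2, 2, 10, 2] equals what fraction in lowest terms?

Fold from the inside: start with 2/1.
  10 + 1/2 = 21/2
  2 + 2/21 = 44/21
  2 + 21/44 = 109/44
  3 + 44/109 = 371/109
  14 + 109/371 = 5303/371
  15 + 371/5303 = 79916/5303
  17 + 5303/79916 = 1363875/79916

1363875/79916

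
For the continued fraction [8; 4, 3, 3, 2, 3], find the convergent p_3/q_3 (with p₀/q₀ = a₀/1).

354/43

Using pₖ = aₖpₖ₋₁ + pₖ₋₂, qₖ = aₖqₖ₋₁ + qₖ₋₂ (with p₋₁=1, p₋₂=0, q₋₁=0, q₋₂=1):
  k=0: a=8, p=8, q=1
  k=1: a=4, p=33, q=4
  k=2: a=3, p=107, q=13
  k=3: a=3, p=354, q=43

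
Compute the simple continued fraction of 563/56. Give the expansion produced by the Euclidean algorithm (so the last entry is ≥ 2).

563 = 10×56 + 3
56 = 18×3 + 2
3 = 1×2 + 1
2 = 2×1 + 0  (stop)
So 563/56 = [10; 18, 1, 2].

[10; 18, 1, 2]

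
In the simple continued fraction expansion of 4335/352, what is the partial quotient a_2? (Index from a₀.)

5

4335 = 12·352 + 111   →  a_0 = 12
352 = 3·111 + 19   →  a_1 = 3
111 = 5·19 + 16   →  a_2 = 5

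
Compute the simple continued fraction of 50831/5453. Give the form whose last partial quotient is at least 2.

[9; 3, 9, 5, 2, 5, 3]

50831 = 9×5453 + 1754
5453 = 3×1754 + 191
1754 = 9×191 + 35
191 = 5×35 + 16
35 = 2×16 + 3
16 = 5×3 + 1
3 = 3×1 + 0  (stop)
So 50831/5453 = [9; 3, 9, 5, 2, 5, 3].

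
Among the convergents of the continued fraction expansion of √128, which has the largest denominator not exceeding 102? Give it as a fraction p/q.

√128 = [11; 3, 5, 3, 22, …] (period length 4).
Convergents:
  p_0/q_0 = 11/1
  p_1/q_1 = 34/3
  p_2/q_2 = 181/16
  p_3/q_3 = 577/51
  p_4/q_4 = 12875/1138
q_3 = 51 ≤ 102 < 1138 = q_4, so the answer is 577/51.

577/51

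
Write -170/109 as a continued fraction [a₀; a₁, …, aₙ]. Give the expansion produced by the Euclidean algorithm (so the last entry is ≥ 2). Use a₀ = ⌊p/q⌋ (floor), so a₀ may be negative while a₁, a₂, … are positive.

[-2; 2, 3, 1, 2, 4]

-170 = -2*109 + 48
109 = 2*48 + 13
48 = 3*13 + 9
13 = 1*9 + 4
9 = 2*4 + 1
4 = 4*1 + 0  (stop)
So -170/109 = [-2; 2, 3, 1, 2, 4].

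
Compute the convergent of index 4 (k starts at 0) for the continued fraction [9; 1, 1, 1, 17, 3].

512/53

Using pₖ = aₖpₖ₋₁ + pₖ₋₂, qₖ = aₖqₖ₋₁ + qₖ₋₂ (with p₋₁=1, p₋₂=0, q₋₁=0, q₋₂=1):
  k=0: a=9, p=9, q=1
  k=1: a=1, p=10, q=1
  k=2: a=1, p=19, q=2
  k=3: a=1, p=29, q=3
  k=4: a=17, p=512, q=53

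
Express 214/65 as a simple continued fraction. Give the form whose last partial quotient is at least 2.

214 = 3*65 + 19
65 = 3*19 + 8
19 = 2*8 + 3
8 = 2*3 + 2
3 = 1*2 + 1
2 = 2*1 + 0  (stop)
So 214/65 = [3; 3, 2, 2, 1, 2].

[3; 3, 2, 2, 1, 2]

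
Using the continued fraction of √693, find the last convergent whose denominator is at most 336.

√693 = [26; 3, 12, 1, 4, 1, 12, 3, 52, …] (period length 8).
Convergents:
  p_0/q_0 = 26/1
  p_1/q_1 = 79/3
  p_2/q_2 = 974/37
  p_3/q_3 = 1053/40
  p_4/q_4 = 5186/197
  p_5/q_5 = 6239/237
  p_6/q_6 = 80054/3041
q_5 = 237 ≤ 336 < 3041 = q_6, so the answer is 6239/237.

6239/237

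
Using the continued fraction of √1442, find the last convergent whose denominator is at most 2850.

108187/2849

√1442 = [37; 1, 36, 1, 74, …] (period length 4).
Convergents:
  p_0/q_0 = 37/1
  p_1/q_1 = 38/1
  p_2/q_2 = 1405/37
  p_3/q_3 = 1443/38
  p_4/q_4 = 108187/2849
  p_5/q_5 = 109630/2887
q_4 = 2849 ≤ 2850 < 2887 = q_5, so the answer is 108187/2849.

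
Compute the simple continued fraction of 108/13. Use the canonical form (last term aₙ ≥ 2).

108 = 8×13 + 4
13 = 3×4 + 1
4 = 4×1 + 0  (stop)
So 108/13 = [8; 3, 4].

[8; 3, 4]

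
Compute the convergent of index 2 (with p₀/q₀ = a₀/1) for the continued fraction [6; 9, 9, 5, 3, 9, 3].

Using pₖ = aₖpₖ₋₁ + pₖ₋₂, qₖ = aₖqₖ₋₁ + qₖ₋₂ (with p₋₁=1, p₋₂=0, q₋₁=0, q₋₂=1):
  k=0: a=6, p=6, q=1
  k=1: a=9, p=55, q=9
  k=2: a=9, p=501, q=82

501/82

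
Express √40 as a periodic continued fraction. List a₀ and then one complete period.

[6; 3, 12]

a₀ = ⌊√40⌋ = 6.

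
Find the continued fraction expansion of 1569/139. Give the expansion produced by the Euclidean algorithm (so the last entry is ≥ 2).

[11; 3, 2, 9, 2]

1569 = 11×139 + 40
139 = 3×40 + 19
40 = 2×19 + 2
19 = 9×2 + 1
2 = 2×1 + 0  (stop)
So 1569/139 = [11; 3, 2, 9, 2].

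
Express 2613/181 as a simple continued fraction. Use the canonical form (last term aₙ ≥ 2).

2613 = 14·181 + 79
181 = 2·79 + 23
79 = 3·23 + 10
23 = 2·10 + 3
10 = 3·3 + 1
3 = 3·1 + 0  (stop)
So 2613/181 = [14; 2, 3, 2, 3, 3].

[14; 2, 3, 2, 3, 3]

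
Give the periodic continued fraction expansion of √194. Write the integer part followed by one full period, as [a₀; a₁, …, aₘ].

a₀ = ⌊√194⌋ = 13.
With m₀=0, d₀=1 and mₖ₊₁ = dₖaₖ − mₖ, dₖ₊₁ = (n − mₖ₊₁²)/dₖ, aₖ₊₁ = ⌊(a₀+mₖ₊₁)/dₖ₊₁⌋:
  k=1: m=13, d=25, a=1
  k=2: m=12, d=2, a=12
  k=3: m=12, d=25, a=1
  k=4: m=13, d=1, a=26
d=1 and a=2a₀=26 at k=4, so the next step gives (m, d) = (13, 25) again — its k=1 value — and the period has length 4.

[13; 1, 12, 1, 26]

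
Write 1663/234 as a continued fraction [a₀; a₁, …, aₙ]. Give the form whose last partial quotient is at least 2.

[7; 9, 2, 1, 3, 2]

1663 = 7·234 + 25
234 = 9·25 + 9
25 = 2·9 + 7
9 = 1·7 + 2
7 = 3·2 + 1
2 = 2·1 + 0  (stop)
So 1663/234 = [7; 9, 2, 1, 3, 2].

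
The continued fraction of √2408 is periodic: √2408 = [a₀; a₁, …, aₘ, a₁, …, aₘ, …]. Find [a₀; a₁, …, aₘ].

a₀ = ⌊√2408⌋ = 49.
With m₀=0, d₀=1 and mₖ₊₁ = dₖaₖ − mₖ, dₖ₊₁ = (n − mₖ₊₁²)/dₖ, aₖ₊₁ = ⌊(a₀+mₖ₊₁)/dₖ₊₁⌋:
  k=1: m=49, d=7, a=14
  k=2: m=49, d=1, a=98
d=1 and a=2a₀=98 at k=2, so the next step gives (m, d) = (49, 7) again — its k=1 value — and the period has length 2.

[49; 14, 98]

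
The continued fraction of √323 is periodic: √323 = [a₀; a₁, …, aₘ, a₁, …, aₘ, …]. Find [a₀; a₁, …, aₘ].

a₀ = ⌊√323⌋ = 17.

[17; 1, 34]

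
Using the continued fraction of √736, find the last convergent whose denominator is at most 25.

624/23

√736 = [27; 7, 1, 2, 1, 2, 1, 7, 54, …] (period length 8).
Convergents:
  p_0/q_0 = 27/1
  p_1/q_1 = 190/7
  p_2/q_2 = 217/8
  p_3/q_3 = 624/23
  p_4/q_4 = 841/31
q_3 = 23 ≤ 25 < 31 = q_4, so the answer is 624/23.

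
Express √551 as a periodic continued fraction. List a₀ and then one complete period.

[23; 2, 8, 1, 8, 2, 46]

a₀ = ⌊√551⌋ = 23.
With m₀=0, d₀=1 and mₖ₊₁ = dₖaₖ − mₖ, dₖ₊₁ = (n − mₖ₊₁²)/dₖ, aₖ₊₁ = ⌊(a₀+mₖ₊₁)/dₖ₊₁⌋:
  k=1: m=23, d=22, a=2
  k=2: m=21, d=5, a=8
  k=3: m=19, d=38, a=1
  k=4: m=19, d=5, a=8
  k=5: m=21, d=22, a=2
  k=6: m=23, d=1, a=46
d=1 and a=2a₀=46 at k=6, so the next step gives (m, d) = (23, 22) again — its k=1 value — and the period has length 6.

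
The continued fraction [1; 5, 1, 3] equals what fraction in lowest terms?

27/23

Fold from the inside: start with 3/1.
  1 + 1/3 = 4/3
  5 + 3/4 = 23/4
  1 + 4/23 = 27/23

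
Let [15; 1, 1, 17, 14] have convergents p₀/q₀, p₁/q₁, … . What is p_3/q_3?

Using pₖ = aₖpₖ₋₁ + pₖ₋₂, qₖ = aₖqₖ₋₁ + qₖ₋₂ (with p₋₁=1, p₋₂=0, q₋₁=0, q₋₂=1):
  k=0: a=15, p=15, q=1
  k=1: a=1, p=16, q=1
  k=2: a=1, p=31, q=2
  k=3: a=17, p=543, q=35

543/35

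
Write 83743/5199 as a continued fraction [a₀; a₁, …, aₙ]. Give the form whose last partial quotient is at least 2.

83743 = 16*5199 + 559
5199 = 9*559 + 168
559 = 3*168 + 55
168 = 3*55 + 3
55 = 18*3 + 1
3 = 3*1 + 0  (stop)
So 83743/5199 = [16; 9, 3, 3, 18, 3].

[16; 9, 3, 3, 18, 3]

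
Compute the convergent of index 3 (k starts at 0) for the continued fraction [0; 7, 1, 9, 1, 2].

Using pₖ = aₖpₖ₋₁ + pₖ₋₂, qₖ = aₖqₖ₋₁ + qₖ₋₂ (with p₋₁=1, p₋₂=0, q₋₁=0, q₋₂=1):
  k=0: a=0, p=0, q=1
  k=1: a=7, p=1, q=7
  k=2: a=1, p=1, q=8
  k=3: a=9, p=10, q=79

10/79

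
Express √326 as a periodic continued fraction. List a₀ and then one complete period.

a₀ = ⌊√326⌋ = 18.
With m₀=0, d₀=1 and mₖ₊₁ = dₖaₖ − mₖ, dₖ₊₁ = (n − mₖ₊₁²)/dₖ, aₖ₊₁ = ⌊(a₀+mₖ₊₁)/dₖ₊₁⌋:
  k=1: m=18, d=2, a=18
  k=2: m=18, d=1, a=36
d=1 and a=2a₀=36 at k=2, so the next step gives (m, d) = (18, 2) again — its k=1 value — and the period has length 2.

[18; 18, 36]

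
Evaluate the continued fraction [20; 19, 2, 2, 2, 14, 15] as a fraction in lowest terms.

1014967/50618

Using pₖ = aₖpₖ₋₁ + pₖ₋₂ and qₖ = aₖqₖ₋₁ + qₖ₋₂:
  k=0: a=20, p=20, q=1
  k=1: a=19, p=381, q=19
  k=2: a=2, p=782, q=39
  k=3: a=2, p=1945, q=97
  k=4: a=2, p=4672, q=233
  k=5: a=14, p=67353, q=3359
  k=6: a=15, p=1014967, q=50618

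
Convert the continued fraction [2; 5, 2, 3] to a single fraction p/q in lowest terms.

Using pₖ = aₖpₖ₋₁ + pₖ₋₂ and qₖ = aₖqₖ₋₁ + qₖ₋₂:
  k=0: a=2, p=2, q=1
  k=1: a=5, p=11, q=5
  k=2: a=2, p=24, q=11
  k=3: a=3, p=83, q=38

83/38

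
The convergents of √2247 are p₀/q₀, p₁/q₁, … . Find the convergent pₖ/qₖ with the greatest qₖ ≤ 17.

237/5

√2247 = [47; 2, 2, 15, 2, 2, 94, …] (period length 6).
Convergents:
  p_0/q_0 = 47/1
  p_1/q_1 = 95/2
  p_2/q_2 = 237/5
  p_3/q_3 = 3650/77
q_2 = 5 ≤ 17 < 77 = q_3, so the answer is 237/5.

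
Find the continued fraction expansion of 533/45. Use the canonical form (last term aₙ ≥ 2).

[11; 1, 5, 2, 3]

533 = 11·45 + 38
45 = 1·38 + 7
38 = 5·7 + 3
7 = 2·3 + 1
3 = 3·1 + 0  (stop)
So 533/45 = [11; 1, 5, 2, 3].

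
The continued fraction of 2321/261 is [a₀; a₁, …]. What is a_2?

2321 = 8·261 + 233   →  a_0 = 8
261 = 1·233 + 28   →  a_1 = 1
233 = 8·28 + 9   →  a_2 = 8

8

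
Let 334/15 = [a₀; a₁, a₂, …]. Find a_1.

3

334 = 22·15 + 4   →  a_0 = 22
15 = 3·4 + 3   →  a_1 = 3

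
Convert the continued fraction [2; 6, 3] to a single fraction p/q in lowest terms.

Fold from the inside: start with 3/1.
  6 + 1/3 = 19/3
  2 + 3/19 = 41/19

41/19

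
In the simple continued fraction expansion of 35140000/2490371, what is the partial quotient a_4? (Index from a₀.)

35140000 = 14·2490371 + 274806   →  a_0 = 14
2490371 = 9·274806 + 17117   →  a_1 = 9
274806 = 16·17117 + 934   →  a_2 = 16
17117 = 18·934 + 305   →  a_3 = 18
934 = 3·305 + 19   →  a_4 = 3

3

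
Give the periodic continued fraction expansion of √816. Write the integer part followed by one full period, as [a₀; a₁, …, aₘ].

[28; 1, 1, 3, 3, 3, 1, 1, 56]

a₀ = ⌊√816⌋ = 28.
With m₀=0, d₀=1 and mₖ₊₁ = dₖaₖ − mₖ, dₖ₊₁ = (n − mₖ₊₁²)/dₖ, aₖ₊₁ = ⌊(a₀+mₖ₊₁)/dₖ₊₁⌋:
  k=1: m=28, d=32, a=1
  k=2: m=4, d=25, a=1
  k=3: m=21, d=15, a=3
  k=4: m=24, d=16, a=3
  k=5: m=24, d=15, a=3
  k=6: m=21, d=25, a=1
  k=7: m=4, d=32, a=1
  k=8: m=28, d=1, a=56
d=1 and a=2a₀=56 at k=8, so the next step gives (m, d) = (28, 32) again — its k=1 value — and the period has length 8.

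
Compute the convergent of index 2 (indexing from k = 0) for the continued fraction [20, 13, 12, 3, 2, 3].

3152/157

Using pₖ = aₖpₖ₋₁ + pₖ₋₂, qₖ = aₖqₖ₋₁ + qₖ₋₂ (with p₋₁=1, p₋₂=0, q₋₁=0, q₋₂=1):
  k=0: a=20, p=20, q=1
  k=1: a=13, p=261, q=13
  k=2: a=12, p=3152, q=157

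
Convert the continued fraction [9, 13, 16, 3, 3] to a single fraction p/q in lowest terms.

Fold from the inside: start with 3/1.
  3 + 1/3 = 10/3
  16 + 3/10 = 163/10
  13 + 10/163 = 2129/163
  9 + 163/2129 = 19324/2129

19324/2129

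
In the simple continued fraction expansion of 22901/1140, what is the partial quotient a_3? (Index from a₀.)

22901 = 20·1140 + 101   →  a_0 = 20
1140 = 11·101 + 29   →  a_1 = 11
101 = 3·29 + 14   →  a_2 = 3
29 = 2·14 + 1   →  a_3 = 2

2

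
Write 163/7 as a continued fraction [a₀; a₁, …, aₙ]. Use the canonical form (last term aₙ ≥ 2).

[23; 3, 2]

163 = 23*7 + 2
7 = 3*2 + 1
2 = 2*1 + 0  (stop)
So 163/7 = [23; 3, 2].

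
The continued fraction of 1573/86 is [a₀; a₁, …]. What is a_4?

1

1573 = 18·86 + 25   →  a_0 = 18
86 = 3·25 + 11   →  a_1 = 3
25 = 2·11 + 3   →  a_2 = 2
11 = 3·3 + 2   →  a_3 = 3
3 = 1·2 + 1   →  a_4 = 1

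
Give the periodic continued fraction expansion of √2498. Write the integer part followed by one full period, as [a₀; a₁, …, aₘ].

[49; 1, 48, 1, 98]

a₀ = ⌊√2498⌋ = 49.
With m₀=0, d₀=1 and mₖ₊₁ = dₖaₖ − mₖ, dₖ₊₁ = (n − mₖ₊₁²)/dₖ, aₖ₊₁ = ⌊(a₀+mₖ₊₁)/dₖ₊₁⌋:
  k=1: m=49, d=97, a=1
  k=2: m=48, d=2, a=48
  k=3: m=48, d=97, a=1
  k=4: m=49, d=1, a=98
d=1 and a=2a₀=98 at k=4, so the next step gives (m, d) = (49, 97) again — its k=1 value — and the period has length 4.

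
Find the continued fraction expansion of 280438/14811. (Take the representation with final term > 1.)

[18; 1, 14, 3, 1, 17, 1, 12]

280438 = 18×14811 + 13840
14811 = 1×13840 + 971
13840 = 14×971 + 246
971 = 3×246 + 233
246 = 1×233 + 13
233 = 17×13 + 12
13 = 1×12 + 1
12 = 12×1 + 0  (stop)
So 280438/14811 = [18; 1, 14, 3, 1, 17, 1, 12].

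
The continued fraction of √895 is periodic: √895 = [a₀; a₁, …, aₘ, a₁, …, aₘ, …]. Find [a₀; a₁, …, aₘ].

a₀ = ⌊√895⌋ = 29.
With m₀=0, d₀=1 and mₖ₊₁ = dₖaₖ − mₖ, dₖ₊₁ = (n − mₖ₊₁²)/dₖ, aₖ₊₁ = ⌊(a₀+mₖ₊₁)/dₖ₊₁⌋:
  k=1: m=29, d=54, a=1
  k=2: m=25, d=5, a=10
  k=3: m=25, d=54, a=1
  k=4: m=29, d=1, a=58
d=1 and a=2a₀=58 at k=4, so the next step gives (m, d) = (29, 54) again — its k=1 value — and the period has length 4.

[29; 1, 10, 1, 58]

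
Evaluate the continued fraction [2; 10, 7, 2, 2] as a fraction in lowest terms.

Fold from the inside: start with 2/1.
  2 + 1/2 = 5/2
  7 + 2/5 = 37/5
  10 + 5/37 = 375/37
  2 + 37/375 = 787/375

787/375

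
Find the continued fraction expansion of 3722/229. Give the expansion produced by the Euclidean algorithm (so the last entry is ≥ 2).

3722 = 16·229 + 58
229 = 3·58 + 55
58 = 1·55 + 3
55 = 18·3 + 1
3 = 3·1 + 0  (stop)
So 3722/229 = [16; 3, 1, 18, 3].

[16; 3, 1, 18, 3]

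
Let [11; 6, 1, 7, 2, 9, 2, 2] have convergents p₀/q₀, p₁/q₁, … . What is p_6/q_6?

26002/2333

Using pₖ = aₖpₖ₋₁ + pₖ₋₂, qₖ = aₖqₖ₋₁ + qₖ₋₂ (with p₋₁=1, p₋₂=0, q₋₁=0, q₋₂=1):
  k=0: a=11, p=11, q=1
  k=1: a=6, p=67, q=6
  k=2: a=1, p=78, q=7
  k=3: a=7, p=613, q=55
  k=4: a=2, p=1304, q=117
  k=5: a=9, p=12349, q=1108
  k=6: a=2, p=26002, q=2333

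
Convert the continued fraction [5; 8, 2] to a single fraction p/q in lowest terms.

87/17

Using pₖ = aₖpₖ₋₁ + pₖ₋₂ and qₖ = aₖqₖ₋₁ + qₖ₋₂:
  k=0: a=5, p=5, q=1
  k=1: a=8, p=41, q=8
  k=2: a=2, p=87, q=17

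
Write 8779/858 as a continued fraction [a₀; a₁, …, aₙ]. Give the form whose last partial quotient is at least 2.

[10; 4, 3, 4, 1, 3, 3]

8779 = 10*858 + 199
858 = 4*199 + 62
199 = 3*62 + 13
62 = 4*13 + 10
13 = 1*10 + 3
10 = 3*3 + 1
3 = 3*1 + 0  (stop)
So 8779/858 = [10; 4, 3, 4, 1, 3, 3].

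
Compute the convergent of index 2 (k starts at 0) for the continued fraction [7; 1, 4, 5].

39/5

Using pₖ = aₖpₖ₋₁ + pₖ₋₂, qₖ = aₖqₖ₋₁ + qₖ₋₂ (with p₋₁=1, p₋₂=0, q₋₁=0, q₋₂=1):
  k=0: a=7, p=7, q=1
  k=1: a=1, p=8, q=1
  k=2: a=4, p=39, q=5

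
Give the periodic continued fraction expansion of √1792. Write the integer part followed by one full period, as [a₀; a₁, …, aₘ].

[42; 3, 84]

a₀ = ⌊√1792⌋ = 42.
With m₀=0, d₀=1 and mₖ₊₁ = dₖaₖ − mₖ, dₖ₊₁ = (n − mₖ₊₁²)/dₖ, aₖ₊₁ = ⌊(a₀+mₖ₊₁)/dₖ₊₁⌋:
  k=1: m=42, d=28, a=3
  k=2: m=42, d=1, a=84
d=1 and a=2a₀=84 at k=2, so the next step gives (m, d) = (42, 28) again — its k=1 value — and the period has length 2.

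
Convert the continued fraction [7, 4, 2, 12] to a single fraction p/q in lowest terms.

809/112

Fold from the inside: start with 12/1.
  2 + 1/12 = 25/12
  4 + 12/25 = 112/25
  7 + 25/112 = 809/112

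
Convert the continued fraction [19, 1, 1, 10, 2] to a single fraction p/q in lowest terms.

Fold from the inside: start with 2/1.
  10 + 1/2 = 21/2
  1 + 2/21 = 23/21
  1 + 21/23 = 44/23
  19 + 23/44 = 859/44

859/44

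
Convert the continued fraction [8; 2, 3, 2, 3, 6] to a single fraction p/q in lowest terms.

Using pₖ = aₖpₖ₋₁ + pₖ₋₂ and qₖ = aₖqₖ₋₁ + qₖ₋₂:
  k=0: a=8, p=8, q=1
  k=1: a=2, p=17, q=2
  k=2: a=3, p=59, q=7
  k=3: a=2, p=135, q=16
  k=4: a=3, p=464, q=55
  k=5: a=6, p=2919, q=346

2919/346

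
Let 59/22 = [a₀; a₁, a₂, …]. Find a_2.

2

59 = 2·22 + 15   →  a_0 = 2
22 = 1·15 + 7   →  a_1 = 1
15 = 2·7 + 1   →  a_2 = 2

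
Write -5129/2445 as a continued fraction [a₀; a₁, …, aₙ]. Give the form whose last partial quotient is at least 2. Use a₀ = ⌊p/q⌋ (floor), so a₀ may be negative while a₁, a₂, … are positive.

[-3; 1, 9, 4, 2, 1, 8, 2]

-5129 = -3·2445 + 2206
2445 = 1·2206 + 239
2206 = 9·239 + 55
239 = 4·55 + 19
55 = 2·19 + 17
19 = 1·17 + 2
17 = 8·2 + 1
2 = 2·1 + 0  (stop)
So -5129/2445 = [-3; 1, 9, 4, 2, 1, 8, 2].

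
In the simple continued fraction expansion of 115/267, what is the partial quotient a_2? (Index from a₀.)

115 = 0·267 + 115   →  a_0 = 0
267 = 2·115 + 37   →  a_1 = 2
115 = 3·37 + 4   →  a_2 = 3

3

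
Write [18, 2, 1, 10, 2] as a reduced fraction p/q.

Using pₖ = aₖpₖ₋₁ + pₖ₋₂ and qₖ = aₖqₖ₋₁ + qₖ₋₂:
  k=0: a=18, p=18, q=1
  k=1: a=2, p=37, q=2
  k=2: a=1, p=55, q=3
  k=3: a=10, p=587, q=32
  k=4: a=2, p=1229, q=67

1229/67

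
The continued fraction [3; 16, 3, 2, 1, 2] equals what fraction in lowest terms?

1347/440

Using pₖ = aₖpₖ₋₁ + pₖ₋₂ and qₖ = aₖqₖ₋₁ + qₖ₋₂:
  k=0: a=3, p=3, q=1
  k=1: a=16, p=49, q=16
  k=2: a=3, p=150, q=49
  k=3: a=2, p=349, q=114
  k=4: a=1, p=499, q=163
  k=5: a=2, p=1347, q=440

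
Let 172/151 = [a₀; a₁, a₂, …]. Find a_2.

5

172 = 1·151 + 21   →  a_0 = 1
151 = 7·21 + 4   →  a_1 = 7
21 = 5·4 + 1   →  a_2 = 5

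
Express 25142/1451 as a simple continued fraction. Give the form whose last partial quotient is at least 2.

[17; 3, 18, 3, 1, 2, 2]

25142 = 17·1451 + 475
1451 = 3·475 + 26
475 = 18·26 + 7
26 = 3·7 + 5
7 = 1·5 + 2
5 = 2·2 + 1
2 = 2·1 + 0  (stop)
So 25142/1451 = [17; 3, 18, 3, 1, 2, 2].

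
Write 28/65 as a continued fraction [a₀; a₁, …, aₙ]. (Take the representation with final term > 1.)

[0; 2, 3, 9]

28 = 0×65 + 28
65 = 2×28 + 9
28 = 3×9 + 1
9 = 9×1 + 0  (stop)
So 28/65 = [0; 2, 3, 9].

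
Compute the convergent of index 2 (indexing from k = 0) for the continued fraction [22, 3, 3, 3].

223/10

Using pₖ = aₖpₖ₋₁ + pₖ₋₂, qₖ = aₖqₖ₋₁ + qₖ₋₂ (with p₋₁=1, p₋₂=0, q₋₁=0, q₋₂=1):
  k=0: a=22, p=22, q=1
  k=1: a=3, p=67, q=3
  k=2: a=3, p=223, q=10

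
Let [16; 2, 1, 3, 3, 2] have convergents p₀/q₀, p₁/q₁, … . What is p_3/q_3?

180/11

Using pₖ = aₖpₖ₋₁ + pₖ₋₂, qₖ = aₖqₖ₋₁ + qₖ₋₂ (with p₋₁=1, p₋₂=0, q₋₁=0, q₋₂=1):
  k=0: a=16, p=16, q=1
  k=1: a=2, p=33, q=2
  k=2: a=1, p=49, q=3
  k=3: a=3, p=180, q=11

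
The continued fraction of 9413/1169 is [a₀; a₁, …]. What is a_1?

9413 = 8·1169 + 61   →  a_0 = 8
1169 = 19·61 + 10   →  a_1 = 19

19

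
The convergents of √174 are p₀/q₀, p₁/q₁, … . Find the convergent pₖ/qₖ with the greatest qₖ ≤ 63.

277/21

√174 = [13; 5, 4, 5, 26, …] (period length 4).
Convergents:
  p_0/q_0 = 13/1
  p_1/q_1 = 66/5
  p_2/q_2 = 277/21
  p_3/q_3 = 1451/110
q_2 = 21 ≤ 63 < 110 = q_3, so the answer is 277/21.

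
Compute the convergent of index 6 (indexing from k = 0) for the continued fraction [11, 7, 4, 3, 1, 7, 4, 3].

43918/3943

Using pₖ = aₖpₖ₋₁ + pₖ₋₂, qₖ = aₖqₖ₋₁ + qₖ₋₂ (with p₋₁=1, p₋₂=0, q₋₁=0, q₋₂=1):
  k=0: a=11, p=11, q=1
  k=1: a=7, p=78, q=7
  k=2: a=4, p=323, q=29
  k=3: a=3, p=1047, q=94
  k=4: a=1, p=1370, q=123
  k=5: a=7, p=10637, q=955
  k=6: a=4, p=43918, q=3943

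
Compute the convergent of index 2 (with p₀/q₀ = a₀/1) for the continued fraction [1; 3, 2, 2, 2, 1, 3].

9/7

Using pₖ = aₖpₖ₋₁ + pₖ₋₂, qₖ = aₖqₖ₋₁ + qₖ₋₂ (with p₋₁=1, p₋₂=0, q₋₁=0, q₋₂=1):
  k=0: a=1, p=1, q=1
  k=1: a=3, p=4, q=3
  k=2: a=2, p=9, q=7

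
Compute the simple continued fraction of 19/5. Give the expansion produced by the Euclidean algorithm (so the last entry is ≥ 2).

19 = 3·5 + 4
5 = 1·4 + 1
4 = 4·1 + 0  (stop)
So 19/5 = [3; 1, 4].

[3; 1, 4]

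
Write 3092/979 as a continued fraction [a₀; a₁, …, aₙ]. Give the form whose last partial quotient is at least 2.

[3; 6, 3, 6, 8]

3092 = 3·979 + 155
979 = 6·155 + 49
155 = 3·49 + 8
49 = 6·8 + 1
8 = 8·1 + 0  (stop)
So 3092/979 = [3; 6, 3, 6, 8].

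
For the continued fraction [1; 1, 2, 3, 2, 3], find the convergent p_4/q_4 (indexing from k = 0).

39/23

Using pₖ = aₖpₖ₋₁ + pₖ₋₂, qₖ = aₖqₖ₋₁ + qₖ₋₂ (with p₋₁=1, p₋₂=0, q₋₁=0, q₋₂=1):
  k=0: a=1, p=1, q=1
  k=1: a=1, p=2, q=1
  k=2: a=2, p=5, q=3
  k=3: a=3, p=17, q=10
  k=4: a=2, p=39, q=23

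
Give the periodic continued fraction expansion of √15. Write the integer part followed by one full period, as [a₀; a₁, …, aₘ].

[3; 1, 6]

a₀ = ⌊√15⌋ = 3.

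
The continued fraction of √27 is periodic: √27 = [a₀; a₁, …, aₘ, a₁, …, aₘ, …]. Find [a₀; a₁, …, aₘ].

[5; 5, 10]

a₀ = ⌊√27⌋ = 5.
With m₀=0, d₀=1 and mₖ₊₁ = dₖaₖ − mₖ, dₖ₊₁ = (n − mₖ₊₁²)/dₖ, aₖ₊₁ = ⌊(a₀+mₖ₊₁)/dₖ₊₁⌋:
  k=1: m=5, d=2, a=5
  k=2: m=5, d=1, a=10
d=1 and a=2a₀=10 at k=2, so the next step gives (m, d) = (5, 2) again — its k=1 value — and the period has length 2.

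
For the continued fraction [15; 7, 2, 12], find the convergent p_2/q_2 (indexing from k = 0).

Using pₖ = aₖpₖ₋₁ + pₖ₋₂, qₖ = aₖqₖ₋₁ + qₖ₋₂ (with p₋₁=1, p₋₂=0, q₋₁=0, q₋₂=1):
  k=0: a=15, p=15, q=1
  k=1: a=7, p=106, q=7
  k=2: a=2, p=227, q=15

227/15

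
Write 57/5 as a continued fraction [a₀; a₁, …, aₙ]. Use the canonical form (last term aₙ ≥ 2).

[11; 2, 2]

57 = 11*5 + 2
5 = 2*2 + 1
2 = 2*1 + 0  (stop)
So 57/5 = [11; 2, 2].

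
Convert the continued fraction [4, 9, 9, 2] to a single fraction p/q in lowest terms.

711/173

Fold from the inside: start with 2/1.
  9 + 1/2 = 19/2
  9 + 2/19 = 173/19
  4 + 19/173 = 711/173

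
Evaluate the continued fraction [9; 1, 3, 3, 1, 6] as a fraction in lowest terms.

Using pₖ = aₖpₖ₋₁ + pₖ₋₂ and qₖ = aₖqₖ₋₁ + qₖ₋₂:
  k=0: a=9, p=9, q=1
  k=1: a=1, p=10, q=1
  k=2: a=3, p=39, q=4
  k=3: a=3, p=127, q=13
  k=4: a=1, p=166, q=17
  k=5: a=6, p=1123, q=115

1123/115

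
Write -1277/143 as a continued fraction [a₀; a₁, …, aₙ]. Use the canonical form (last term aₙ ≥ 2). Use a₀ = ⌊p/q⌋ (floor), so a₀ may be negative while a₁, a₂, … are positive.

[-9; 14, 3, 3]

-1277 = -9×143 + 10
143 = 14×10 + 3
10 = 3×3 + 1
3 = 3×1 + 0  (stop)
So -1277/143 = [-9; 14, 3, 3].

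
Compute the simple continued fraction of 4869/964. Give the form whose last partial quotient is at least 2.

4869 = 5*964 + 49
964 = 19*49 + 33
49 = 1*33 + 16
33 = 2*16 + 1
16 = 16*1 + 0  (stop)
So 4869/964 = [5; 19, 1, 2, 16].

[5; 19, 1, 2, 16]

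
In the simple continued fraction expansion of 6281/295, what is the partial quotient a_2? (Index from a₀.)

2

6281 = 21·295 + 86   →  a_0 = 21
295 = 3·86 + 37   →  a_1 = 3
86 = 2·37 + 12   →  a_2 = 2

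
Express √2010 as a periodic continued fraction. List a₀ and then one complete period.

[44; 1, 4, 1, 88]

a₀ = ⌊√2010⌋ = 44.
With m₀=0, d₀=1 and mₖ₊₁ = dₖaₖ − mₖ, dₖ₊₁ = (n − mₖ₊₁²)/dₖ, aₖ₊₁ = ⌊(a₀+mₖ₊₁)/dₖ₊₁⌋:
  k=1: m=44, d=74, a=1
  k=2: m=30, d=15, a=4
  k=3: m=30, d=74, a=1
  k=4: m=44, d=1, a=88
d=1 and a=2a₀=88 at k=4, so the next step gives (m, d) = (44, 74) again — its k=1 value — and the period has length 4.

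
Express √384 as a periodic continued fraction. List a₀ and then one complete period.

a₀ = ⌊√384⌋ = 19.
With m₀=0, d₀=1 and mₖ₊₁ = dₖaₖ − mₖ, dₖ₊₁ = (n − mₖ₊₁²)/dₖ, aₖ₊₁ = ⌊(a₀+mₖ₊₁)/dₖ₊₁⌋:
  k=1: m=19, d=23, a=1
  k=2: m=4, d=16, a=1
  k=3: m=12, d=15, a=2
  k=4: m=18, d=4, a=9
  k=5: m=18, d=15, a=2
  k=6: m=12, d=16, a=1
  k=7: m=4, d=23, a=1
  k=8: m=19, d=1, a=38
d=1 and a=2a₀=38 at k=8, so the next step gives (m, d) = (19, 23) again — its k=1 value — and the period has length 8.

[19; 1, 1, 2, 9, 2, 1, 1, 38]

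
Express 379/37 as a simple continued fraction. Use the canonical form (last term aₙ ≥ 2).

379 = 10×37 + 9
37 = 4×9 + 1
9 = 9×1 + 0  (stop)
So 379/37 = [10; 4, 9].

[10; 4, 9]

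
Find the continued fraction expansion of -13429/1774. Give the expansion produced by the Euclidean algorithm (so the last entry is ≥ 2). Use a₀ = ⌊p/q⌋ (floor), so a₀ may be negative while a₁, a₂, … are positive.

-13429 = -8×1774 + 763
1774 = 2×763 + 248
763 = 3×248 + 19
248 = 13×19 + 1
19 = 19×1 + 0  (stop)
So -13429/1774 = [-8; 2, 3, 13, 19].

[-8; 2, 3, 13, 19]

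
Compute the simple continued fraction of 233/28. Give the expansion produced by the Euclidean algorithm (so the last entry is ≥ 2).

233 = 8*28 + 9
28 = 3*9 + 1
9 = 9*1 + 0  (stop)
So 233/28 = [8; 3, 9].

[8; 3, 9]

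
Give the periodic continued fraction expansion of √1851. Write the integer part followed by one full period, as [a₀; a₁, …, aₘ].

a₀ = ⌊√1851⌋ = 43.
With m₀=0, d₀=1 and mₖ₊₁ = dₖaₖ − mₖ, dₖ₊₁ = (n − mₖ₊₁²)/dₖ, aₖ₊₁ = ⌊(a₀+mₖ₊₁)/dₖ₊₁⌋:
  k=1: m=43, d=2, a=43
  k=2: m=43, d=1, a=86
d=1 and a=2a₀=86 at k=2, so the next step gives (m, d) = (43, 2) again — its k=1 value — and the period has length 2.

[43; 43, 86]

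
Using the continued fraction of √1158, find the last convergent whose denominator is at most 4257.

78710/2313

√1158 = [34; 34, 68, …] (period length 2).
Convergents:
  p_0/q_0 = 34/1
  p_1/q_1 = 1157/34
  p_2/q_2 = 78710/2313
  p_3/q_3 = 2677297/78676
q_2 = 2313 ≤ 4257 < 78676 = q_3, so the answer is 78710/2313.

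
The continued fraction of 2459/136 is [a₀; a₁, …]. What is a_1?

2459 = 18·136 + 11   →  a_0 = 18
136 = 12·11 + 4   →  a_1 = 12

12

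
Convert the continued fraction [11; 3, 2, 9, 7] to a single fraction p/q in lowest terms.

5294/469

Fold from the inside: start with 7/1.
  9 + 1/7 = 64/7
  2 + 7/64 = 135/64
  3 + 64/135 = 469/135
  11 + 135/469 = 5294/469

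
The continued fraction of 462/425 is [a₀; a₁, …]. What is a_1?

462 = 1·425 + 37   →  a_0 = 1
425 = 11·37 + 18   →  a_1 = 11

11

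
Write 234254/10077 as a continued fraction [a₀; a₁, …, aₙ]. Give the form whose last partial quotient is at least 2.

[23; 4, 17, 8, 18]

234254 = 23×10077 + 2483
10077 = 4×2483 + 145
2483 = 17×145 + 18
145 = 8×18 + 1
18 = 18×1 + 0  (stop)
So 234254/10077 = [23; 4, 17, 8, 18].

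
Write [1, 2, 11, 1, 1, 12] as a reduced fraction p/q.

Using pₖ = aₖpₖ₋₁ + pₖ₋₂ and qₖ = aₖqₖ₋₁ + qₖ₋₂:
  k=0: a=1, p=1, q=1
  k=1: a=2, p=3, q=2
  k=2: a=11, p=34, q=23
  k=3: a=1, p=37, q=25
  k=4: a=1, p=71, q=48
  k=5: a=12, p=889, q=601

889/601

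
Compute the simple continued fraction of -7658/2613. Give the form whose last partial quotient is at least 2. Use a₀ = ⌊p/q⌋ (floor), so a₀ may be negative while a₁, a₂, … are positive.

[-3; 14, 2, 3, 2, 3, 3]

-7658 = -3*2613 + 181
2613 = 14*181 + 79
181 = 2*79 + 23
79 = 3*23 + 10
23 = 2*10 + 3
10 = 3*3 + 1
3 = 3*1 + 0  (stop)
So -7658/2613 = [-3; 14, 2, 3, 2, 3, 3].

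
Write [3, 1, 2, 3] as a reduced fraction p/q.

Using pₖ = aₖpₖ₋₁ + pₖ₋₂ and qₖ = aₖqₖ₋₁ + qₖ₋₂:
  k=0: a=3, p=3, q=1
  k=1: a=1, p=4, q=1
  k=2: a=2, p=11, q=3
  k=3: a=3, p=37, q=10

37/10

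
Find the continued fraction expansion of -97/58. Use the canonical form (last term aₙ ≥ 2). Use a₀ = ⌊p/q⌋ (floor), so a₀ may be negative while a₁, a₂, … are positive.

[-2; 3, 19]

-97 = -2*58 + 19
58 = 3*19 + 1
19 = 19*1 + 0  (stop)
So -97/58 = [-2; 3, 19].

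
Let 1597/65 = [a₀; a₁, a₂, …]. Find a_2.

1597 = 24·65 + 37   →  a_0 = 24
65 = 1·37 + 28   →  a_1 = 1
37 = 1·28 + 9   →  a_2 = 1

1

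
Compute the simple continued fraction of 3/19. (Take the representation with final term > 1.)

[0; 6, 3]

3 = 0×19 + 3
19 = 6×3 + 1
3 = 3×1 + 0  (stop)
So 3/19 = [0; 6, 3].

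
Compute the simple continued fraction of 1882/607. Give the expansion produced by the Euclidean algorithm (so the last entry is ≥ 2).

[3; 9, 1, 19, 3]

1882 = 3·607 + 61
607 = 9·61 + 58
61 = 1·58 + 3
58 = 19·3 + 1
3 = 3·1 + 0  (stop)
So 1882/607 = [3; 9, 1, 19, 3].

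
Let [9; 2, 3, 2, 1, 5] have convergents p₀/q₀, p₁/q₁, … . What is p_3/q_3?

Using pₖ = aₖpₖ₋₁ + pₖ₋₂, qₖ = aₖqₖ₋₁ + qₖ₋₂ (with p₋₁=1, p₋₂=0, q₋₁=0, q₋₂=1):
  k=0: a=9, p=9, q=1
  k=1: a=2, p=19, q=2
  k=2: a=3, p=66, q=7
  k=3: a=2, p=151, q=16

151/16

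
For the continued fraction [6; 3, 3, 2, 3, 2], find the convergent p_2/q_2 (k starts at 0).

Using pₖ = aₖpₖ₋₁ + pₖ₋₂, qₖ = aₖqₖ₋₁ + qₖ₋₂ (with p₋₁=1, p₋₂=0, q₋₁=0, q₋₂=1):
  k=0: a=6, p=6, q=1
  k=1: a=3, p=19, q=3
  k=2: a=3, p=63, q=10

63/10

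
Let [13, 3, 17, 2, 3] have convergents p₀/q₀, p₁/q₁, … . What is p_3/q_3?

Using pₖ = aₖpₖ₋₁ + pₖ₋₂, qₖ = aₖqₖ₋₁ + qₖ₋₂ (with p₋₁=1, p₋₂=0, q₋₁=0, q₋₂=1):
  k=0: a=13, p=13, q=1
  k=1: a=3, p=40, q=3
  k=2: a=17, p=693, q=52
  k=3: a=2, p=1426, q=107

1426/107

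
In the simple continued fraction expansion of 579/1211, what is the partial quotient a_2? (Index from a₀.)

579 = 0·1211 + 579   →  a_0 = 0
1211 = 2·579 + 53   →  a_1 = 2
579 = 10·53 + 49   →  a_2 = 10

10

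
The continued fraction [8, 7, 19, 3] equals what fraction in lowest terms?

3330/409

Using pₖ = aₖpₖ₋₁ + pₖ₋₂ and qₖ = aₖqₖ₋₁ + qₖ₋₂:
  k=0: a=8, p=8, q=1
  k=1: a=7, p=57, q=7
  k=2: a=19, p=1091, q=134
  k=3: a=3, p=3330, q=409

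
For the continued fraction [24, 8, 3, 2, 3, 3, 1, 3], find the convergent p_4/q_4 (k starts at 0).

Using pₖ = aₖpₖ₋₁ + pₖ₋₂, qₖ = aₖqₖ₋₁ + qₖ₋₂ (with p₋₁=1, p₋₂=0, q₋₁=0, q₋₂=1):
  k=0: a=24, p=24, q=1
  k=1: a=8, p=193, q=8
  k=2: a=3, p=603, q=25
  k=3: a=2, p=1399, q=58
  k=4: a=3, p=4800, q=199

4800/199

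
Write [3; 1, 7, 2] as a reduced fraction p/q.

Using pₖ = aₖpₖ₋₁ + pₖ₋₂ and qₖ = aₖqₖ₋₁ + qₖ₋₂:
  k=0: a=3, p=3, q=1
  k=1: a=1, p=4, q=1
  k=2: a=7, p=31, q=8
  k=3: a=2, p=66, q=17

66/17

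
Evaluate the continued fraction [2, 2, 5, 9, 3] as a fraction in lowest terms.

771/314

Using pₖ = aₖpₖ₋₁ + pₖ₋₂ and qₖ = aₖqₖ₋₁ + qₖ₋₂:
  k=0: a=2, p=2, q=1
  k=1: a=2, p=5, q=2
  k=2: a=5, p=27, q=11
  k=3: a=9, p=248, q=101
  k=4: a=3, p=771, q=314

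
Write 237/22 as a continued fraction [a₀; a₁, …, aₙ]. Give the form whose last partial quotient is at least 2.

237 = 10*22 + 17
22 = 1*17 + 5
17 = 3*5 + 2
5 = 2*2 + 1
2 = 2*1 + 0  (stop)
So 237/22 = [10; 1, 3, 2, 2].

[10; 1, 3, 2, 2]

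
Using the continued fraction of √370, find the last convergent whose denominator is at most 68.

√370 = [19; 4, 4, 38, …] (period length 3).
Convergents:
  p_0/q_0 = 19/1
  p_1/q_1 = 77/4
  p_2/q_2 = 327/17
  p_3/q_3 = 12503/650
q_2 = 17 ≤ 68 < 650 = q_3, so the answer is 327/17.

327/17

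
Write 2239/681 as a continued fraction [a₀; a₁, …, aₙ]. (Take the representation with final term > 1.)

[3; 3, 2, 9, 3, 3]

2239 = 3·681 + 196
681 = 3·196 + 93
196 = 2·93 + 10
93 = 9·10 + 3
10 = 3·3 + 1
3 = 3·1 + 0  (stop)
So 2239/681 = [3; 3, 2, 9, 3, 3].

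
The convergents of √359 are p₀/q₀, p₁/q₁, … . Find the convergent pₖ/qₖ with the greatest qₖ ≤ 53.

360/19

√359 = [18; 1, 17, 1, 36, …] (period length 4).
Convergents:
  p_0/q_0 = 18/1
  p_1/q_1 = 19/1
  p_2/q_2 = 341/18
  p_3/q_3 = 360/19
  p_4/q_4 = 13301/702
q_3 = 19 ≤ 53 < 702 = q_4, so the answer is 360/19.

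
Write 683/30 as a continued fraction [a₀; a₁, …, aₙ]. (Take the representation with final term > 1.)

683 = 22*30 + 23
30 = 1*23 + 7
23 = 3*7 + 2
7 = 3*2 + 1
2 = 2*1 + 0  (stop)
So 683/30 = [22; 1, 3, 3, 2].

[22; 1, 3, 3, 2]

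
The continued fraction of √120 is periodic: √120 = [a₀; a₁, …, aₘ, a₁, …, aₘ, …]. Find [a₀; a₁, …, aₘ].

a₀ = ⌊√120⌋ = 10.

[10; 1, 20]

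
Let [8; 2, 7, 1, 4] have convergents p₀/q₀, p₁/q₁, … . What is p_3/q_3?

Using pₖ = aₖpₖ₋₁ + pₖ₋₂, qₖ = aₖqₖ₋₁ + qₖ₋₂ (with p₋₁=1, p₋₂=0, q₋₁=0, q₋₂=1):
  k=0: a=8, p=8, q=1
  k=1: a=2, p=17, q=2
  k=2: a=7, p=127, q=15
  k=3: a=1, p=144, q=17

144/17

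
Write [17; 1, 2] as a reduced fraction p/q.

53/3

Using pₖ = aₖpₖ₋₁ + pₖ₋₂ and qₖ = aₖqₖ₋₁ + qₖ₋₂:
  k=0: a=17, p=17, q=1
  k=1: a=1, p=18, q=1
  k=2: a=2, p=53, q=3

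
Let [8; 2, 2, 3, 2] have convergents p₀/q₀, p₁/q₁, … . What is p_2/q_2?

Using pₖ = aₖpₖ₋₁ + pₖ₋₂, qₖ = aₖqₖ₋₁ + qₖ₋₂ (with p₋₁=1, p₋₂=0, q₋₁=0, q₋₂=1):
  k=0: a=8, p=8, q=1
  k=1: a=2, p=17, q=2
  k=2: a=2, p=42, q=5

42/5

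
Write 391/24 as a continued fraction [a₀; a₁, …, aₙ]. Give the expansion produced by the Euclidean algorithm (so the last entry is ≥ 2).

[16; 3, 2, 3]

391 = 16·24 + 7
24 = 3·7 + 3
7 = 2·3 + 1
3 = 3·1 + 0  (stop)
So 391/24 = [16; 3, 2, 3].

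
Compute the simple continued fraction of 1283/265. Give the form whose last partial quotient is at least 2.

1283 = 4×265 + 223
265 = 1×223 + 42
223 = 5×42 + 13
42 = 3×13 + 3
13 = 4×3 + 1
3 = 3×1 + 0  (stop)
So 1283/265 = [4; 1, 5, 3, 4, 3].

[4; 1, 5, 3, 4, 3]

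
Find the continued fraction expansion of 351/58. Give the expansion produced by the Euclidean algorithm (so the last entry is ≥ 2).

[6; 19, 3]

351 = 6*58 + 3
58 = 19*3 + 1
3 = 3*1 + 0  (stop)
So 351/58 = [6; 19, 3].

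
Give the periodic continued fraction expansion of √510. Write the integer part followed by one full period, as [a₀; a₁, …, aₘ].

a₀ = ⌊√510⌋ = 22.
With m₀=0, d₀=1 and mₖ₊₁ = dₖaₖ − mₖ, dₖ₊₁ = (n − mₖ₊₁²)/dₖ, aₖ₊₁ = ⌊(a₀+mₖ₊₁)/dₖ₊₁⌋:
  k=1: m=22, d=26, a=1
  k=2: m=4, d=19, a=1
  k=3: m=15, d=15, a=2
  k=4: m=15, d=19, a=1
  k=5: m=4, d=26, a=1
  k=6: m=22, d=1, a=44
d=1 and a=2a₀=44 at k=6, so the next step gives (m, d) = (22, 26) again — its k=1 value — and the period has length 6.

[22; 1, 1, 2, 1, 1, 44]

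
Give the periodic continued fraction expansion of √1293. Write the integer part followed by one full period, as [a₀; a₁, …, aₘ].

a₀ = ⌊√1293⌋ = 35.
With m₀=0, d₀=1 and mₖ₊₁ = dₖaₖ − mₖ, dₖ₊₁ = (n − mₖ₊₁²)/dₖ, aₖ₊₁ = ⌊(a₀+mₖ₊₁)/dₖ₊₁⌋:
  k=1: m=35, d=68, a=1
  k=2: m=33, d=3, a=22
  k=3: m=33, d=68, a=1
  k=4: m=35, d=1, a=70
d=1 and a=2a₀=70 at k=4, so the next step gives (m, d) = (35, 68) again — its k=1 value — and the period has length 4.

[35; 1, 22, 1, 70]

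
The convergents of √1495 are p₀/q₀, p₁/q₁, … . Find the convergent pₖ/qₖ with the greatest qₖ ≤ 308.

√1495 = [38; 1, 1, 1, 76, …] (period length 4).
Convergents:
  p_0/q_0 = 38/1
  p_1/q_1 = 39/1
  p_2/q_2 = 77/2
  p_3/q_3 = 116/3
  p_4/q_4 = 8893/230
  p_5/q_5 = 9009/233
  p_6/q_6 = 17902/463
q_5 = 233 ≤ 308 < 463 = q_6, so the answer is 9009/233.

9009/233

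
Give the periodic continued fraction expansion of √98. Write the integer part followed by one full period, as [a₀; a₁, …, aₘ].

[9; 1, 8, 1, 18]

a₀ = ⌊√98⌋ = 9.
With m₀=0, d₀=1 and mₖ₊₁ = dₖaₖ − mₖ, dₖ₊₁ = (n − mₖ₊₁²)/dₖ, aₖ₊₁ = ⌊(a₀+mₖ₊₁)/dₖ₊₁⌋:
  k=1: m=9, d=17, a=1
  k=2: m=8, d=2, a=8
  k=3: m=8, d=17, a=1
  k=4: m=9, d=1, a=18
d=1 and a=2a₀=18 at k=4, so the next step gives (m, d) = (9, 17) again — its k=1 value — and the period has length 4.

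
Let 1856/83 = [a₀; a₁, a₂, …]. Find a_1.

2

1856 = 22·83 + 30   →  a_0 = 22
83 = 2·30 + 23   →  a_1 = 2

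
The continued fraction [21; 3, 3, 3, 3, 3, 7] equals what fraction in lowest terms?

Fold from the inside: start with 7/1.
  3 + 1/7 = 22/7
  3 + 7/22 = 73/22
  3 + 22/73 = 241/73
  3 + 73/241 = 796/241
  3 + 241/796 = 2629/796
  21 + 796/2629 = 56005/2629

56005/2629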